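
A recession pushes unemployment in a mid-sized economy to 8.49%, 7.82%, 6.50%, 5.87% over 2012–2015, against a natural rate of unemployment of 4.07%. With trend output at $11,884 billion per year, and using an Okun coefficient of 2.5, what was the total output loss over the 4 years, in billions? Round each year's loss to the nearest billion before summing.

$3,684 billion

Year 2012: gap = -2.5 × (8.49 - 4.07) = -11.05%, loss ≈ 11884 × 11.05/100 ≈ 1313.
Year 2013: gap = -2.5 × (7.82 - 4.07) = -9.375%, loss ≈ 11884 × 9.375/100 ≈ 1114.
Year 2014: gap = -2.5 × (6.5 - 4.07) = -6.075%, loss ≈ 11884 × 6.075/100 ≈ 722.
Year 2015: gap = -2.5 × (5.87 - 4.07) = -4.5%, loss ≈ 11884 × 4.5/100 ≈ 535.
Total lost output = 1313 + 1114 + 722 + 535 = 3684 billion.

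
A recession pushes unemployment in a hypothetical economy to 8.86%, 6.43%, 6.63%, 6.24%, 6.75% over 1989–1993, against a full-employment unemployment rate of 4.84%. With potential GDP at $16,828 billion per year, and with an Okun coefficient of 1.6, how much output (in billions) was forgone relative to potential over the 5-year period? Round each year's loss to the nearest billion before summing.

Year 1989: gap = -1.6 × (8.86 - 4.84) = -6.432%, loss ≈ 16828 × 6.432/100 ≈ 1082.
Year 1990: gap = -1.6 × (6.43 - 4.84) = -2.544%, loss ≈ 16828 × 2.544/100 ≈ 428.
Year 1991: gap = -1.6 × (6.63 - 4.84) = -2.864%, loss ≈ 16828 × 2.864/100 ≈ 482.
Year 1992: gap = -1.6 × (6.24 - 4.84) = -2.24%, loss ≈ 16828 × 2.24/100 ≈ 377.
Year 1993: gap = -1.6 × (6.75 - 4.84) = -3.056%, loss ≈ 16828 × 3.056/100 ≈ 514.
Total lost output = 1082 + 428 + 482 + 377 + 514 = 2883 billion.

$2,883 billion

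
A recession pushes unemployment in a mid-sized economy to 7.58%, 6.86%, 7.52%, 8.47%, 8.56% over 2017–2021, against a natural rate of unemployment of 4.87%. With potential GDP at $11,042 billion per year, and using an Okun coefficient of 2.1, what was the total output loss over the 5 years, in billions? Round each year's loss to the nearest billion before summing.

$3,394 billion

Year 2017: gap = -2.1 × (7.58 - 4.87) = -5.691%, loss ≈ 11042 × 5.691/100 ≈ 628.
Year 2018: gap = -2.1 × (6.86 - 4.87) = -4.179%, loss ≈ 11042 × 4.179/100 ≈ 461.
Year 2019: gap = -2.1 × (7.52 - 4.87) = -5.565%, loss ≈ 11042 × 5.565/100 ≈ 614.
Year 2020: gap = -2.1 × (8.47 - 4.87) = -7.56%, loss ≈ 11042 × 7.56/100 ≈ 835.
Year 2021: gap = -2.1 × (8.56 - 4.87) = -7.749%, loss ≈ 11042 × 7.749/100 ≈ 856.
Total lost output = 628 + 461 + 614 + 835 + 856 = 3394 billion.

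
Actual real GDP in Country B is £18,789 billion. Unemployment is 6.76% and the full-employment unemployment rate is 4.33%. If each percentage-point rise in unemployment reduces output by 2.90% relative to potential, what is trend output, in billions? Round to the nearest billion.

£20,213 billion

Unemployment gap = 6.76 - 4.33 = 2.43 points, so output gap = -2.9 × 2.43 = -7.047%.
Since Y = Y* × (1 + gap/100), Y* = 18789/0.92953 ≈ 20213 billion.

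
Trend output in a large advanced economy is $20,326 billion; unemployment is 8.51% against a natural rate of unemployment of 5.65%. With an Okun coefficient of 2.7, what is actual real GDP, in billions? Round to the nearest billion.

$18,756 billion

Unemployment gap = 8.51 - 5.65 = 2.86 points, so the output gap is -2.7 × 2.86 = -7.722%.
Actual GDP = 20326 × (1 - 7.722/100) = 20326 × 0.92278 ≈ 18756 billion.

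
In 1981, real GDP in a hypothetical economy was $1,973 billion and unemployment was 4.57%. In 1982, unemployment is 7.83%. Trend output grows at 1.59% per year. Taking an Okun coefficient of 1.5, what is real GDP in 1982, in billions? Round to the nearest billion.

Δu = 7.83 - 4.57 = 3.26 points.
Okun's law (growth form): g_Y = g_Y* - β × Δu = 1.59 - 1.5 × (3.26) = 1.59 - 4.89 = -3.3%.
Real GDP in the next year = 1973 × (1 - 3.3/100) = 1973 × 0.967 ≈ 1908 billion.

$1,908 billion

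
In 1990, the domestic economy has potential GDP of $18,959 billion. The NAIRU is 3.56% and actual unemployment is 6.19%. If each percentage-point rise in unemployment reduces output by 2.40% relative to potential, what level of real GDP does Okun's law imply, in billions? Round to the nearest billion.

Unemployment gap = 6.19 - 3.56 = 2.63 points, so the output gap is -2.4 × 2.63 = -6.312%.
Actual GDP = 18959 × (1 - 6.312/100) = 18959 × 0.93688 ≈ 17762 billion.

$17,762 billion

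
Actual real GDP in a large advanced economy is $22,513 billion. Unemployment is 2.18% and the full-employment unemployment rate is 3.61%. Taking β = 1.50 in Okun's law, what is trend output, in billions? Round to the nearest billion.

$22,040 billion

Unemployment gap = 2.18 - 3.61 = -1.43 points, so output gap = -1.5 × (-1.43) = 2.145%.
Since Y = Y* × (1 + gap/100), Y* = 22513/1.02145 ≈ 22040 billion.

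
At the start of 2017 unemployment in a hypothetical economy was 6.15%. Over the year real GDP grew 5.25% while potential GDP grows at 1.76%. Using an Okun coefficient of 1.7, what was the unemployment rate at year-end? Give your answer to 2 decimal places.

Growth-rate Okun's law: g_Y = g_Y* - β × Δu, so Δu = (g_Y* - g_Y)/β.
Δu = (1.76 - 5.25)/1.7 = -3.49/1.7 = -2.05 percentage points.
Year-end unemployment = 6.15 - 2.05 = 4.10%.

4.10%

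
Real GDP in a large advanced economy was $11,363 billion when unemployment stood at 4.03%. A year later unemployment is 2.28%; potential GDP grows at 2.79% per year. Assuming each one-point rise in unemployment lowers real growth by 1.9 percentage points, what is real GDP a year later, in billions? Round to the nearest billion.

$12,058 billion

Δu = 2.28 - 4.03 = -1.75 points.
Okun's law (growth form): g_Y = g_Y* - β × Δu = 2.79 - 1.9 × (-1.75) = 2.79 + 3.325 = 6.115%.
Real GDP in the next year = 11363 × (1 + 6.115/100) = 11363 × 1.06115 ≈ 12058 billion.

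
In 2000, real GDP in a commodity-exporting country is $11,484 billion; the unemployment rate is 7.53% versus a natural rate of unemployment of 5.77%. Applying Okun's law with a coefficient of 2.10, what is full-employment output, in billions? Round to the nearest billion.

$11,925 billion

Unemployment gap = 7.53 - 5.77 = 1.76 points, so output gap = -2.1 × 1.76 = -3.696%.
Since Y = Y* × (1 + gap/100), Y* = 11484/0.96304 ≈ 11925 billion.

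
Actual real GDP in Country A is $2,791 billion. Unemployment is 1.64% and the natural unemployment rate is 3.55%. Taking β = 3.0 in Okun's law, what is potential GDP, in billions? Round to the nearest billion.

Unemployment gap = 1.64 - 3.55 = -1.91 points, so output gap = -3 × (-1.91) = 5.73%.
Since Y = Y* × (1 + gap/100), Y* = 2791/1.0573 ≈ 2640 billion.

$2,640 billion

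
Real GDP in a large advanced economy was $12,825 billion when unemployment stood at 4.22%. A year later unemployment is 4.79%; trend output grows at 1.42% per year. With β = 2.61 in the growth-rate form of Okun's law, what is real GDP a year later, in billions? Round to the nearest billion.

Δu = 4.79 - 4.22 = 0.57 points.
Okun's law (growth form): g_Y = g_Y* - β × Δu = 1.42 - 2.61 × (0.57) = 1.42 - 1.4877 = -0.0677%.
Real GDP in the next year = 12825 × (1 - 0.0677/100) = 12825 × 0.999323 ≈ 12816 billion.

$12,816 billion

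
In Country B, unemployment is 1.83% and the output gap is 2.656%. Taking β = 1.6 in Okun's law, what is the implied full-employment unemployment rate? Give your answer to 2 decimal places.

3.49%

From Okun's law, u - u* = -(output gap)/β = -(2.656)/1.6 = -1.66 points.
So u* = 1.83 + 1.66 = 3.49%.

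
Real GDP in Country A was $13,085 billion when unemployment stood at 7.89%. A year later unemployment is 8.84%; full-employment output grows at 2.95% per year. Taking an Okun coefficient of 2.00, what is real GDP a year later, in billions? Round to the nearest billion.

$13,222 billion

Δu = 8.84 - 7.89 = 0.95 points.
Okun's law (growth form): g_Y = g_Y* - β × Δu = 2.95 - 2.00 × (0.95) = 2.95 - 1.9 = 1.05%.
Real GDP in the next year = 13085 × (1 + 1.05/100) = 13085 × 1.0105 ≈ 13222 billion.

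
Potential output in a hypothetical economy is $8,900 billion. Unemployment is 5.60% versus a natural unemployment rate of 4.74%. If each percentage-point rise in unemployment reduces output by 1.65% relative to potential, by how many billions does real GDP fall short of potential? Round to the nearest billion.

$126 billion

Output gap = -1.65 × (5.6 - 4.74) = -1.65 × 0.86 = -1.419%.
Actual GDP ≈ 8900 × 0.98581 ≈ 8774 billion, so the shortfall is 8900 - 8774 = 126 billion.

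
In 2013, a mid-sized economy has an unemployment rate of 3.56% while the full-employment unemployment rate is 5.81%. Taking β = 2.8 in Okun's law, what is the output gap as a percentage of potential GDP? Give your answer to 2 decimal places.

6.30%

The unemployment gap is 3.56 - 5.81 = -2.25 percentage points.
Okun's law gives an output gap of -2.8 × (-2.25) = 6.3%, i.e. 6.30% above potential.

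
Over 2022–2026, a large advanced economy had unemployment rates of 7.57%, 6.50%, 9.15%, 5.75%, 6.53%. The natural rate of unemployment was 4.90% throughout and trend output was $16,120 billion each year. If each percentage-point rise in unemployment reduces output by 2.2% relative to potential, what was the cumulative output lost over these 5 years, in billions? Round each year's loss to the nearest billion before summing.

$3,900 billion

Year 2022: gap = -2.2 × (7.57 - 4.9) = -5.874%, loss ≈ 16120 × 5.874/100 ≈ 947.
Year 2023: gap = -2.2 × (6.5 - 4.9) = -3.52%, loss ≈ 16120 × 3.52/100 ≈ 567.
Year 2024: gap = -2.2 × (9.15 - 4.9) = -9.35%, loss ≈ 16120 × 9.35/100 ≈ 1507.
Year 2025: gap = -2.2 × (5.75 - 4.9) = -1.87%, loss ≈ 16120 × 1.87/100 ≈ 301.
Year 2026: gap = -2.2 × (6.53 - 4.9) = -3.586%, loss ≈ 16120 × 3.586/100 ≈ 578.
Total lost output = 947 + 567 + 1507 + 301 + 578 = 3900 billion.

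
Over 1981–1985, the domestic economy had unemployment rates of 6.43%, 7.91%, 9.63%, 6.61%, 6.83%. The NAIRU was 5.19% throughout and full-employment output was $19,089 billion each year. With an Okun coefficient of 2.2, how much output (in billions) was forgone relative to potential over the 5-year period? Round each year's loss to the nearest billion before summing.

Year 1981: gap = -2.2 × (6.43 - 5.19) = -2.728%, loss ≈ 19089 × 2.728/100 ≈ 521.
Year 1982: gap = -2.2 × (7.91 - 5.19) = -5.984%, loss ≈ 19089 × 5.984/100 ≈ 1142.
Year 1983: gap = -2.2 × (9.63 - 5.19) = -9.768%, loss ≈ 19089 × 9.768/100 ≈ 1865.
Year 1984: gap = -2.2 × (6.61 - 5.19) = -3.124%, loss ≈ 19089 × 3.124/100 ≈ 596.
Year 1985: gap = -2.2 × (6.83 - 5.19) = -3.608%, loss ≈ 19089 × 3.608/100 ≈ 689.
Total lost output = 521 + 1142 + 1865 + 596 + 689 = 4813 billion.

$4,813 billion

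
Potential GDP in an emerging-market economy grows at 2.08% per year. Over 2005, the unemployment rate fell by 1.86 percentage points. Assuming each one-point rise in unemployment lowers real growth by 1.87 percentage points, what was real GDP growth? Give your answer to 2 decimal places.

5.56%

Growth-rate Okun's law: g_Y = g_Y* - β × Δu.
g_Y = 2.08 - 1.87 × (-1.86) = 2.08 + 3.4782 = 5.5582%, i.e. 5.56% to 2 d.p.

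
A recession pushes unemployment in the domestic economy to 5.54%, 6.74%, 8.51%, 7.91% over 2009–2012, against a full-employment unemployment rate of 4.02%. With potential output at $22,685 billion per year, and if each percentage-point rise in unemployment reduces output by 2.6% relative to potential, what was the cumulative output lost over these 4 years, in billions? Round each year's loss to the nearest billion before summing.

Year 2009: gap = -2.6 × (5.54 - 4.02) = -3.952%, loss ≈ 22685 × 3.952/100 ≈ 897.
Year 2010: gap = -2.6 × (6.74 - 4.02) = -7.072%, loss ≈ 22685 × 7.072/100 ≈ 1604.
Year 2011: gap = -2.6 × (8.51 - 4.02) = -11.674%, loss ≈ 22685 × 11.674/100 ≈ 2648.
Year 2012: gap = -2.6 × (7.91 - 4.02) = -10.114%, loss ≈ 22685 × 10.114/100 ≈ 2294.
Total lost output = 897 + 1604 + 2648 + 2294 = 7443 billion.

$7,443 billion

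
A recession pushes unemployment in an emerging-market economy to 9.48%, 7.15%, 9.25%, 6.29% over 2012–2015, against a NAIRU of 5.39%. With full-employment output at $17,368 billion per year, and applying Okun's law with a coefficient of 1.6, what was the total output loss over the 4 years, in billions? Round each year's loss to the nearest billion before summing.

Year 2012: gap = -1.6 × (9.48 - 5.39) = -6.544%, loss ≈ 17368 × 6.544/100 ≈ 1137.
Year 2013: gap = -1.6 × (7.15 - 5.39) = -2.816%, loss ≈ 17368 × 2.816/100 ≈ 489.
Year 2014: gap = -1.6 × (9.25 - 5.39) = -6.176%, loss ≈ 17368 × 6.176/100 ≈ 1073.
Year 2015: gap = -1.6 × (6.29 - 5.39) = -1.44%, loss ≈ 17368 × 1.44/100 ≈ 250.
Total lost output = 1137 + 489 + 1073 + 250 = 2949 billion.

$2,949 billion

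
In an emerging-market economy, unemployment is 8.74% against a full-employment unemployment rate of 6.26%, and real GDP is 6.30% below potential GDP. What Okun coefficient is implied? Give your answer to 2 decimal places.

β ≈ 2.54

Okun's law: output gap = -β × (u - u*).
-6.30 = -β × (8.74 - 6.26) = -β × 2.48, so β = 6.3/2.48 = 2.54.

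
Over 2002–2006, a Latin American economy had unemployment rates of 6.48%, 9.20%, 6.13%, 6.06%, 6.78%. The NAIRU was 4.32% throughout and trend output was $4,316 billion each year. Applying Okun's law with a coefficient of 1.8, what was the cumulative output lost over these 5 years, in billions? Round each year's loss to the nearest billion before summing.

Year 2002: gap = -1.8 × (6.48 - 4.32) = -3.888%, loss ≈ 4316 × 3.888/100 ≈ 168.
Year 2003: gap = -1.8 × (9.2 - 4.32) = -8.784%, loss ≈ 4316 × 8.784/100 ≈ 379.
Year 2004: gap = -1.8 × (6.13 - 4.32) = -3.258%, loss ≈ 4316 × 3.258/100 ≈ 141.
Year 2005: gap = -1.8 × (6.06 - 4.32) = -3.132%, loss ≈ 4316 × 3.132/100 ≈ 135.
Year 2006: gap = -1.8 × (6.78 - 4.32) = -4.428%, loss ≈ 4316 × 4.428/100 ≈ 191.
Total lost output = 168 + 379 + 141 + 135 + 191 = 1014 billion.

$1,014 billion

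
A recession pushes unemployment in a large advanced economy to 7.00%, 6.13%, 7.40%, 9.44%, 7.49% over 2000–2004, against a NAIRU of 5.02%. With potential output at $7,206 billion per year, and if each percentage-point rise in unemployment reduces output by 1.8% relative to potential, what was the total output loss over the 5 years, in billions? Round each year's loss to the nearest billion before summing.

Year 2000: gap = -1.8 × (7 - 5.02) = -3.564%, loss ≈ 7206 × 3.564/100 ≈ 257.
Year 2001: gap = -1.8 × (6.13 - 5.02) = -1.998%, loss ≈ 7206 × 1.998/100 ≈ 144.
Year 2002: gap = -1.8 × (7.4 - 5.02) = -4.284%, loss ≈ 7206 × 4.284/100 ≈ 309.
Year 2003: gap = -1.8 × (9.44 - 5.02) = -7.956%, loss ≈ 7206 × 7.956/100 ≈ 573.
Year 2004: gap = -1.8 × (7.49 - 5.02) = -4.446%, loss ≈ 7206 × 4.446/100 ≈ 320.
Total lost output = 257 + 144 + 309 + 573 + 320 = 1603 billion.

$1,603 billion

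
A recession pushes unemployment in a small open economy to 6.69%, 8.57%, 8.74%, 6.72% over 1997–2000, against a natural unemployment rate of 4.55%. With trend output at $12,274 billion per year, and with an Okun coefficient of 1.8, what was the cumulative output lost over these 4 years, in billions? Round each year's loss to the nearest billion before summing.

Year 1997: gap = -1.8 × (6.69 - 4.55) = -3.852%, loss ≈ 12274 × 3.852/100 ≈ 473.
Year 1998: gap = -1.8 × (8.57 - 4.55) = -7.236%, loss ≈ 12274 × 7.236/100 ≈ 888.
Year 1999: gap = -1.8 × (8.74 - 4.55) = -7.542%, loss ≈ 12274 × 7.542/100 ≈ 926.
Year 2000: gap = -1.8 × (6.72 - 4.55) = -3.906%, loss ≈ 12274 × 3.906/100 ≈ 479.
Total lost output = 473 + 888 + 926 + 479 = 2766 billion.

$2,766 billion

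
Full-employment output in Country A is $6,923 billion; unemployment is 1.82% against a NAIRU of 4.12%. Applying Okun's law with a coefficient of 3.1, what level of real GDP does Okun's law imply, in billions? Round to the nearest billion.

Unemployment gap = 1.82 - 4.12 = -2.3 points, so the output gap is -3.1 × (-2.3) = 7.13%.
Actual GDP = 6923 × (1 + 7.13/100) = 6923 × 1.0713 ≈ 7417 billion.

$7,417 billion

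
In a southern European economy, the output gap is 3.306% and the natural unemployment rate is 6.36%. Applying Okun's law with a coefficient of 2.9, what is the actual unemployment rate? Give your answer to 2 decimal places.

5.22%

From Okun's law, u - u* = -(output gap)/β = -(3.306)/2.9 = -1.14 points.
So u = 6.36 - 1.14 = 5.22%.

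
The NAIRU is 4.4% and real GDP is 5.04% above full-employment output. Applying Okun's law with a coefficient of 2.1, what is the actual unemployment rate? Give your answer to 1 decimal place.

From Okun's law, u - u* = -(output gap)/β = -(5.04)/2.1 = -2.4 points.
So u = 4.4 - 2.4 = 2.0%.

2.0%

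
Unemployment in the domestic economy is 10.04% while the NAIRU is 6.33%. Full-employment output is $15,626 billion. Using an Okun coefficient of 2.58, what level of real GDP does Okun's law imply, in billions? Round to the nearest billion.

$14,130 billion

Unemployment gap = 10.04 - 6.33 = 3.71 points, so the output gap is -2.58 × 3.71 = -9.5718%.
Actual GDP = 15626 × (1 - 9.5718/100) = 15626 × 0.904282 ≈ 14130 billion.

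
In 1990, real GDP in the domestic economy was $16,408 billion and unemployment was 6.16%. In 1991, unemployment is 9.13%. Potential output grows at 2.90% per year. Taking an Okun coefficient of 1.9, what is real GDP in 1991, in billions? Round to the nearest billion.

Δu = 9.13 - 6.16 = 2.97 points.
Okun's law (growth form): g_Y = g_Y* - β × Δu = 2.90 - 1.9 × (2.97) = 2.9 - 5.643 = -2.743%.
Real GDP in the next year = 16408 × (1 - 2.743/100) = 16408 × 0.97257 ≈ 15958 billion.

$15,958 billion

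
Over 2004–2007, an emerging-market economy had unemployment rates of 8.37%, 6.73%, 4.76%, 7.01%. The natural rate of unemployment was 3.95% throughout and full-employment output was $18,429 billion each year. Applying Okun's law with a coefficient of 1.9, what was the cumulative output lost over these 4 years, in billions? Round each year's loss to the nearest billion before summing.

Year 2004: gap = -1.9 × (8.37 - 3.95) = -8.398%, loss ≈ 18429 × 8.398/100 ≈ 1548.
Year 2005: gap = -1.9 × (6.73 - 3.95) = -5.282%, loss ≈ 18429 × 5.282/100 ≈ 973.
Year 2006: gap = -1.9 × (4.76 - 3.95) = -1.539%, loss ≈ 18429 × 1.539/100 ≈ 284.
Year 2007: gap = -1.9 × (7.01 - 3.95) = -5.814%, loss ≈ 18429 × 5.814/100 ≈ 1071.
Total lost output = 1548 + 973 + 284 + 1071 = 3876 billion.

$3,876 billion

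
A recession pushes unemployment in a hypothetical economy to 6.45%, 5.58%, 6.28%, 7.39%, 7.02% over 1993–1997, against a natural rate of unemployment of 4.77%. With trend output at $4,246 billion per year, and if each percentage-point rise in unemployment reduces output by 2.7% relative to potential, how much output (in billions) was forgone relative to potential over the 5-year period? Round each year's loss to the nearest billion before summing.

$1,017 billion

Year 1993: gap = -2.7 × (6.45 - 4.77) = -4.536%, loss ≈ 4246 × 4.536/100 ≈ 193.
Year 1994: gap = -2.7 × (5.58 - 4.77) = -2.187%, loss ≈ 4246 × 2.187/100 ≈ 93.
Year 1995: gap = -2.7 × (6.28 - 4.77) = -4.077%, loss ≈ 4246 × 4.077/100 ≈ 173.
Year 1996: gap = -2.7 × (7.39 - 4.77) = -7.074%, loss ≈ 4246 × 7.074/100 ≈ 300.
Year 1997: gap = -2.7 × (7.02 - 4.77) = -6.075%, loss ≈ 4246 × 6.075/100 ≈ 258.
Total lost output = 193 + 93 + 173 + 300 + 258 = 1017 billion.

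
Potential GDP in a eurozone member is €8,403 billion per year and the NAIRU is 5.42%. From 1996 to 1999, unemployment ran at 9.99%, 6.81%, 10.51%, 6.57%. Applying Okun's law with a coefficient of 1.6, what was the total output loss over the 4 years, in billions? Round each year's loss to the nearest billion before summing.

Year 1996: gap = -1.6 × (9.99 - 5.42) = -7.312%, loss ≈ 8403 × 7.312/100 ≈ 614.
Year 1997: gap = -1.6 × (6.81 - 5.42) = -2.224%, loss ≈ 8403 × 2.224/100 ≈ 187.
Year 1998: gap = -1.6 × (10.51 - 5.42) = -8.144%, loss ≈ 8403 × 8.144/100 ≈ 684.
Year 1999: gap = -1.6 × (6.57 - 5.42) = -1.84%, loss ≈ 8403 × 1.84/100 ≈ 155.
Total lost output = 614 + 187 + 684 + 155 = 1640 billion.

€1,640 billion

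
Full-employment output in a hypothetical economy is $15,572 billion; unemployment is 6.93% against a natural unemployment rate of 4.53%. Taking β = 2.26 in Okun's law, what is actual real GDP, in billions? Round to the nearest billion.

$14,727 billion

Unemployment gap = 6.93 - 4.53 = 2.4 points, so the output gap is -2.26 × 2.4 = -5.424%.
Actual GDP = 15572 × (1 - 5.424/100) = 15572 × 0.94576 ≈ 14727 billion.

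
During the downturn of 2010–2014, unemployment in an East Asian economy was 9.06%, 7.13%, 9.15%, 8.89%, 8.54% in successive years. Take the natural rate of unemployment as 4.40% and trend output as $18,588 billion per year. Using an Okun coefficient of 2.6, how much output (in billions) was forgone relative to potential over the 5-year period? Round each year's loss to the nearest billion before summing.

Year 2010: gap = -2.6 × (9.06 - 4.4) = -12.116%, loss ≈ 18588 × 12.116/100 ≈ 2252.
Year 2011: gap = -2.6 × (7.13 - 4.4) = -7.098%, loss ≈ 18588 × 7.098/100 ≈ 1319.
Year 2012: gap = -2.6 × (9.15 - 4.4) = -12.35%, loss ≈ 18588 × 12.35/100 ≈ 2296.
Year 2013: gap = -2.6 × (8.89 - 4.4) = -11.674%, loss ≈ 18588 × 11.674/100 ≈ 2170.
Year 2014: gap = -2.6 × (8.54 - 4.4) = -10.764%, loss ≈ 18588 × 10.764/100 ≈ 2001.
Total lost output = 2252 + 1319 + 2296 + 2170 + 2001 = 10038 billion.

$10,038 billion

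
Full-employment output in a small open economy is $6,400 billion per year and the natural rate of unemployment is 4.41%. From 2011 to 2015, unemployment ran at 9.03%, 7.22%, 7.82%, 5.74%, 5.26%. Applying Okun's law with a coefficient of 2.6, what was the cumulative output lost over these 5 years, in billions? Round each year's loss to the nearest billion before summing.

$2,166 billion

Year 2011: gap = -2.6 × (9.03 - 4.41) = -12.012%, loss ≈ 6400 × 12.012/100 ≈ 769.
Year 2012: gap = -2.6 × (7.22 - 4.41) = -7.306%, loss ≈ 6400 × 7.306/100 ≈ 468.
Year 2013: gap = -2.6 × (7.82 - 4.41) = -8.866%, loss ≈ 6400 × 8.866/100 ≈ 567.
Year 2014: gap = -2.6 × (5.74 - 4.41) = -3.458%, loss ≈ 6400 × 3.458/100 ≈ 221.
Year 2015: gap = -2.6 × (5.26 - 4.41) = -2.21%, loss ≈ 6400 × 2.21/100 ≈ 141.
Total lost output = 769 + 468 + 567 + 221 + 141 = 2166 billion.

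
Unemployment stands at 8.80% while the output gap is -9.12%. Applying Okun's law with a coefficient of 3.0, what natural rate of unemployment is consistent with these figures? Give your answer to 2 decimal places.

5.76%

From Okun's law, u - u* = -(output gap)/β = -(-9.12)/3.0 = 3.04 points.
So u* = 8.8 - 3.04 = 5.76%.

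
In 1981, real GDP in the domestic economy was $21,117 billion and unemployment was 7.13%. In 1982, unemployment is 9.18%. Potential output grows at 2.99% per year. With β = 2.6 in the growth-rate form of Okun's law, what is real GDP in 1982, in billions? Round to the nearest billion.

Δu = 9.18 - 7.13 = 2.05 points.
Okun's law (growth form): g_Y = g_Y* - β × Δu = 2.99 - 2.6 × (2.05) = 2.99 - 5.33 = -2.34%.
Real GDP in the next year = 21117 × (1 - 2.34/100) = 21117 × 0.9766 ≈ 20623 billion.

$20,623 billion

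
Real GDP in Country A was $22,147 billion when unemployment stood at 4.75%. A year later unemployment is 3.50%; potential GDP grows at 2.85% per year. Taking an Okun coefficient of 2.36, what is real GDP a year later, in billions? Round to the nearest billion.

Δu = 3.5 - 4.75 = -1.25 points.
Okun's law (growth form): g_Y = g_Y* - β × Δu = 2.85 - 2.36 × (-1.25) = 2.85 + 2.95 = 5.8%.
Real GDP in the next year = 22147 × (1 + 5.8/100) = 22147 × 1.058 ≈ 23432 billion.

$23,432 billion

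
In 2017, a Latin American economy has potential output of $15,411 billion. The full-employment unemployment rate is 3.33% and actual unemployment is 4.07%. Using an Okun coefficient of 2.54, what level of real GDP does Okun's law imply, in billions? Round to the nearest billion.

$15,121 billion

Unemployment gap = 4.07 - 3.33 = 0.74 points, so the output gap is -2.54 × 0.74 = -1.8796%.
Actual GDP = 15411 × (1 - 1.8796/100) = 15411 × 0.981204 ≈ 15121 billion.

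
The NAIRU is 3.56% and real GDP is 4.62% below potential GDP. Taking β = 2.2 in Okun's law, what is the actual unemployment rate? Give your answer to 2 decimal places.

5.66%

From Okun's law, u - u* = -(output gap)/β = -(-4.62)/2.2 = 2.1 points.
So u = 3.56 + 2.1 = 5.66%.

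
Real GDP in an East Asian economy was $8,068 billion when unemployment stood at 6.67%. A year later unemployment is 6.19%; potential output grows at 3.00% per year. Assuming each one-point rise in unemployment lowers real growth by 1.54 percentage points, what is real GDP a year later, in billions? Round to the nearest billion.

$8,370 billion

Δu = 6.19 - 6.67 = -0.48 points.
Okun's law (growth form): g_Y = g_Y* - β × Δu = 3.00 - 1.54 × (-0.48) = 3 + 0.7392 = 3.7392%.
Real GDP in the next year = 8068 × (1 + 3.7392/100) = 8068 × 1.037392 ≈ 8370 billion.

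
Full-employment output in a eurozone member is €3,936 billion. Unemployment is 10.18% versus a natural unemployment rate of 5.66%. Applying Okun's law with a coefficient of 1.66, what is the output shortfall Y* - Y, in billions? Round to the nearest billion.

Output gap = -1.66 × (10.18 - 5.66) = -1.66 × 4.52 = -7.5032%.
Actual GDP ≈ 3936 × 0.924968 ≈ 3641 billion, so the shortfall is 3936 - 3641 = 295 billion.

€295 billion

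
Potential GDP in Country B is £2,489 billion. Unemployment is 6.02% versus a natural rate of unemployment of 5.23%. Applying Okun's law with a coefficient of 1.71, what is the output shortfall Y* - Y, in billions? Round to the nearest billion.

Output gap = -1.71 × (6.02 - 5.23) = -1.71 × 0.79 = -1.3509%.
Actual GDP ≈ 2489 × 0.986491 ≈ 2455 billion, so the shortfall is 2489 - 2455 = 34 billion.

£34 billion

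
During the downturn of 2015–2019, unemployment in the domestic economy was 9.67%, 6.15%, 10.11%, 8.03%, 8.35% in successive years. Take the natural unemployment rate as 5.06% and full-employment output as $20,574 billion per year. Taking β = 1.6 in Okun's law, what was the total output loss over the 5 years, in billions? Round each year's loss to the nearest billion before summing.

Year 2015: gap = -1.6 × (9.67 - 5.06) = -7.376%, loss ≈ 20574 × 7.376/100 ≈ 1518.
Year 2016: gap = -1.6 × (6.15 - 5.06) = -1.744%, loss ≈ 20574 × 1.744/100 ≈ 359.
Year 2017: gap = -1.6 × (10.11 - 5.06) = -8.08%, loss ≈ 20574 × 8.08/100 ≈ 1662.
Year 2018: gap = -1.6 × (8.03 - 5.06) = -4.752%, loss ≈ 20574 × 4.752/100 ≈ 978.
Year 2019: gap = -1.6 × (8.35 - 5.06) = -5.264%, loss ≈ 20574 × 5.264/100 ≈ 1083.
Total lost output = 1518 + 359 + 1662 + 978 + 1083 = 5600 billion.

$5,600 billion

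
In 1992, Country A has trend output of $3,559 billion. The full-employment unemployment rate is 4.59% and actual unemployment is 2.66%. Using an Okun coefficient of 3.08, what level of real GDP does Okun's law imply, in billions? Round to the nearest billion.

Unemployment gap = 2.66 - 4.59 = -1.93 points, so the output gap is -3.08 × (-1.93) = 5.9444%.
Actual GDP = 3559 × (1 + 5.9444/100) = 3559 × 1.059444 ≈ 3771 billion.

$3,771 billion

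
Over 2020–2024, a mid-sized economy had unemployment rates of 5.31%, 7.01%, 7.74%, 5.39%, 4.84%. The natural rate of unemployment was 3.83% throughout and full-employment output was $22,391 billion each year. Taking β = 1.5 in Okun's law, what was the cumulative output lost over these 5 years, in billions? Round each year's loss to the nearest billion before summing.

$3,741 billion

Year 2020: gap = -1.5 × (5.31 - 3.83) = -2.22%, loss ≈ 22391 × 2.22/100 ≈ 497.
Year 2021: gap = -1.5 × (7.01 - 3.83) = -4.77%, loss ≈ 22391 × 4.77/100 ≈ 1068.
Year 2022: gap = -1.5 × (7.74 - 3.83) = -5.865%, loss ≈ 22391 × 5.865/100 ≈ 1313.
Year 2023: gap = -1.5 × (5.39 - 3.83) = -2.34%, loss ≈ 22391 × 2.34/100 ≈ 524.
Year 2024: gap = -1.5 × (4.84 - 3.83) = -1.515%, loss ≈ 22391 × 1.515/100 ≈ 339.
Total lost output = 497 + 1068 + 1313 + 524 + 339 = 3741 billion.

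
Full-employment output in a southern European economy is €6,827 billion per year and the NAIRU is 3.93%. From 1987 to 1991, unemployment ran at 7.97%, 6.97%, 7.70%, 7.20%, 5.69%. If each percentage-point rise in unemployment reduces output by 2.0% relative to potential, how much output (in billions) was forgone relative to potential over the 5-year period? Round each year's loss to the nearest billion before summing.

€2,168 billion

Year 1987: gap = -2.0 × (7.97 - 3.93) = -8.08%, loss ≈ 6827 × 8.08/100 ≈ 552.
Year 1988: gap = -2.0 × (6.97 - 3.93) = -6.08%, loss ≈ 6827 × 6.08/100 ≈ 415.
Year 1989: gap = -2.0 × (7.7 - 3.93) = -7.54%, loss ≈ 6827 × 7.54/100 ≈ 515.
Year 1990: gap = -2.0 × (7.2 - 3.93) = -6.54%, loss ≈ 6827 × 6.54/100 ≈ 446.
Year 1991: gap = -2.0 × (5.69 - 3.93) = -3.52%, loss ≈ 6827 × 3.52/100 ≈ 240.
Total lost output = 552 + 415 + 515 + 446 + 240 = 2168 billion.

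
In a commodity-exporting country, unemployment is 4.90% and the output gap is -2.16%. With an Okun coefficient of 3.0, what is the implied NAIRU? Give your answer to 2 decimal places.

From Okun's law, u - u* = -(output gap)/β = -(-2.16)/3.0 = 0.72 points.
So u* = 4.9 - 0.72 = 4.18%.

4.18%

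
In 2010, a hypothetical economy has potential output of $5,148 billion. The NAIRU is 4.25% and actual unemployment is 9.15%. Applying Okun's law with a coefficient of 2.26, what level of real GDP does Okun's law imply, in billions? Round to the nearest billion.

Unemployment gap = 9.15 - 4.25 = 4.9 points, so the output gap is -2.26 × 4.9 = -11.074%.
Actual GDP = 5148 × (1 - 11.074/100) = 5148 × 0.88926 ≈ 4578 billion.

$4,578 billion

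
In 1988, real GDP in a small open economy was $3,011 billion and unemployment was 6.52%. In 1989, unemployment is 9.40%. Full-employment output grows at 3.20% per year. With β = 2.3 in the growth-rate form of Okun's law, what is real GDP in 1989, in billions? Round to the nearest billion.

$2,908 billion

Δu = 9.4 - 6.52 = 2.88 points.
Okun's law (growth form): g_Y = g_Y* - β × Δu = 3.20 - 2.3 × (2.88) = 3.2 - 6.624 = -3.424%.
Real GDP in the next year = 3011 × (1 - 3.424/100) = 3011 × 0.96576 ≈ 2908 billion.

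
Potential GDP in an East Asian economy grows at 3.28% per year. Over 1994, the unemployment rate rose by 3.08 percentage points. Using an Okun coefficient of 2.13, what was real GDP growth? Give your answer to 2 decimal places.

-3.28%

Growth-rate Okun's law: g_Y = g_Y* - β × Δu.
g_Y = 3.28 - 2.13 × (3.08) = 3.28 - 6.5604 = -3.2804%, i.e. -3.28% to 2 d.p.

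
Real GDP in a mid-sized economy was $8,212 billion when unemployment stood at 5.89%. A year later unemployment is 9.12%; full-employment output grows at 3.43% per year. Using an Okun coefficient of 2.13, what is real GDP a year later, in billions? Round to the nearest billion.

$7,929 billion

Δu = 9.12 - 5.89 = 3.23 points.
Okun's law (growth form): g_Y = g_Y* - β × Δu = 3.43 - 2.13 × (3.23) = 3.43 - 6.8799 = -3.4499%.
Real GDP in the next year = 8212 × (1 - 3.4499/100) = 8212 × 0.965501 ≈ 7929 billion.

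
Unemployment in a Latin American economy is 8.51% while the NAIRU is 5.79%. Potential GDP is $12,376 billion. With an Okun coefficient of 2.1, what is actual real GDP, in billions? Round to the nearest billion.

$11,669 billion

Unemployment gap = 8.51 - 5.79 = 2.72 points, so the output gap is -2.1 × 2.72 = -5.712%.
Actual GDP = 12376 × (1 - 5.712/100) = 12376 × 0.94288 ≈ 11669 billion.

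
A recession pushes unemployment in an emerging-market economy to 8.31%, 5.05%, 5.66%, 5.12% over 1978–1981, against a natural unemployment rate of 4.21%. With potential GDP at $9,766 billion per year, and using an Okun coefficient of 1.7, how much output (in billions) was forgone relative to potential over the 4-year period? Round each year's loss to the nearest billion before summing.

Year 1978: gap = -1.7 × (8.31 - 4.21) = -6.97%, loss ≈ 9766 × 6.97/100 ≈ 681.
Year 1979: gap = -1.7 × (5.05 - 4.21) = -1.428%, loss ≈ 9766 × 1.428/100 ≈ 139.
Year 1980: gap = -1.7 × (5.66 - 4.21) = -2.465%, loss ≈ 9766 × 2.465/100 ≈ 241.
Year 1981: gap = -1.7 × (5.12 - 4.21) = -1.547%, loss ≈ 9766 × 1.547/100 ≈ 151.
Total lost output = 681 + 139 + 241 + 151 = 1212 billion.

$1,212 billion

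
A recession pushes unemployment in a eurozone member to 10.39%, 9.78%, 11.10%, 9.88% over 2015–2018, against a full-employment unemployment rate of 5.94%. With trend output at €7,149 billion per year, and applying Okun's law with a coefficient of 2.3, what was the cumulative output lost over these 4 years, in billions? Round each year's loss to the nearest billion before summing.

Year 2015: gap = -2.3 × (10.39 - 5.94) = -10.235%, loss ≈ 7149 × 10.235/100 ≈ 732.
Year 2016: gap = -2.3 × (9.78 - 5.94) = -8.832%, loss ≈ 7149 × 8.832/100 ≈ 631.
Year 2017: gap = -2.3 × (11.1 - 5.94) = -11.868%, loss ≈ 7149 × 11.868/100 ≈ 848.
Year 2018: gap = -2.3 × (9.88 - 5.94) = -9.062%, loss ≈ 7149 × 9.062/100 ≈ 648.
Total lost output = 732 + 631 + 848 + 648 = 2859 billion.

€2,859 billion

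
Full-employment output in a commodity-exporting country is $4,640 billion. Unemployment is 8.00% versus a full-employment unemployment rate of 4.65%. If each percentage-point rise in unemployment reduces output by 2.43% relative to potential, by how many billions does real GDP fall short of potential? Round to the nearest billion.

$378 billion

Output gap = -2.43 × (8 - 4.65) = -2.43 × 3.35 = -8.1405%.
Actual GDP ≈ 4640 × 0.918595 ≈ 4262 billion, so the shortfall is 4640 - 4262 = 378 billion.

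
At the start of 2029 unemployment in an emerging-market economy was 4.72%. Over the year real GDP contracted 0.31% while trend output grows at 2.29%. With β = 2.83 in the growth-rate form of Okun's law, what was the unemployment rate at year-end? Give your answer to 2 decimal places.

Growth-rate Okun's law: g_Y = g_Y* - β × Δu, so Δu = (g_Y* - g_Y)/β.
Δu = (2.29 + 0.31)/2.83 = 2.6/2.83 = 0.92 percentage points.
Year-end unemployment = 4.72 + 0.92 = 5.64%.

5.64%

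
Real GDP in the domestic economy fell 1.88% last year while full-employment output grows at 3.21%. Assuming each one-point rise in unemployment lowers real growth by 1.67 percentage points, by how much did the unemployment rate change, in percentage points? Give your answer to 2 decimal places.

3.05 percentage points

Growth-rate Okun's law: g_Y = g_Y* - β × Δu, so Δu = (g_Y* - g_Y)/β.
Δu = (3.21 + 1.88)/1.67 = 5.09/1.67 = 3.05 percentage points.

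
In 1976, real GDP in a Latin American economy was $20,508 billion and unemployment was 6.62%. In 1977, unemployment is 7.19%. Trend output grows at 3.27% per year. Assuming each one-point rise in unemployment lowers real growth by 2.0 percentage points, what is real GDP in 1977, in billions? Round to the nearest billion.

$20,945 billion

Δu = 7.19 - 6.62 = 0.57 points.
Okun's law (growth form): g_Y = g_Y* - β × Δu = 3.27 - 2.0 × (0.57) = 3.27 - 1.14 = 2.13%.
Real GDP in the next year = 20508 × (1 + 2.13/100) = 20508 × 1.0213 ≈ 20945 billion.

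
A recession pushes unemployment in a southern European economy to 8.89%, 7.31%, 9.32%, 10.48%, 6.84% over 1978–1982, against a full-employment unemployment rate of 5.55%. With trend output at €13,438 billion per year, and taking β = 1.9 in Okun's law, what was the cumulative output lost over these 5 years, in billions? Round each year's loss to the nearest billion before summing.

€3,853 billion

Year 1978: gap = -1.9 × (8.89 - 5.55) = -6.346%, loss ≈ 13438 × 6.346/100 ≈ 853.
Year 1979: gap = -1.9 × (7.31 - 5.55) = -3.344%, loss ≈ 13438 × 3.344/100 ≈ 449.
Year 1980: gap = -1.9 × (9.32 - 5.55) = -7.163%, loss ≈ 13438 × 7.163/100 ≈ 963.
Year 1981: gap = -1.9 × (10.48 - 5.55) = -9.367%, loss ≈ 13438 × 9.367/100 ≈ 1259.
Year 1982: gap = -1.9 × (6.84 - 5.55) = -2.451%, loss ≈ 13438 × 2.451/100 ≈ 329.
Total lost output = 853 + 449 + 963 + 1259 + 329 = 3853 billion.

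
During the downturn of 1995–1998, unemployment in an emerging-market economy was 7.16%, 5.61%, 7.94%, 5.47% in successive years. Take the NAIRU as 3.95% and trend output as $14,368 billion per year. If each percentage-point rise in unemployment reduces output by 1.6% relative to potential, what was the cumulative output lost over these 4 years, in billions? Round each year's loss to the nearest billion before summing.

$2,386 billion

Year 1995: gap = -1.6 × (7.16 - 3.95) = -5.136%, loss ≈ 14368 × 5.136/100 ≈ 738.
Year 1996: gap = -1.6 × (5.61 - 3.95) = -2.656%, loss ≈ 14368 × 2.656/100 ≈ 382.
Year 1997: gap = -1.6 × (7.94 - 3.95) = -6.384%, loss ≈ 14368 × 6.384/100 ≈ 917.
Year 1998: gap = -1.6 × (5.47 - 3.95) = -2.432%, loss ≈ 14368 × 2.432/100 ≈ 349.
Total lost output = 738 + 382 + 917 + 349 = 2386 billion.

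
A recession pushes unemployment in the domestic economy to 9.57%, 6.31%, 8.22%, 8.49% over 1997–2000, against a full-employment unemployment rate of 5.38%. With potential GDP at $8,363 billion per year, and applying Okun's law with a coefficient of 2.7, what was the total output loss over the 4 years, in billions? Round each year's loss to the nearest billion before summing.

Year 1997: gap = -2.7 × (9.57 - 5.38) = -11.313%, loss ≈ 8363 × 11.313/100 ≈ 946.
Year 1998: gap = -2.7 × (6.31 - 5.38) = -2.511%, loss ≈ 8363 × 2.511/100 ≈ 210.
Year 1999: gap = -2.7 × (8.22 - 5.38) = -7.668%, loss ≈ 8363 × 7.668/100 ≈ 641.
Year 2000: gap = -2.7 × (8.49 - 5.38) = -8.397%, loss ≈ 8363 × 8.397/100 ≈ 702.
Total lost output = 946 + 210 + 641 + 702 = 2499 billion.

$2,499 billion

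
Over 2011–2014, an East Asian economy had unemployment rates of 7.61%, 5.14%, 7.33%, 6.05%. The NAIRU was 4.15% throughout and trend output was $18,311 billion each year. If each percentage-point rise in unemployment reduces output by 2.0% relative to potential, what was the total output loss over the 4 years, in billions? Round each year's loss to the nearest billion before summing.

Year 2011: gap = -2.0 × (7.61 - 4.15) = -6.92%, loss ≈ 18311 × 6.92/100 ≈ 1267.
Year 2012: gap = -2.0 × (5.14 - 4.15) = -1.98%, loss ≈ 18311 × 1.98/100 ≈ 363.
Year 2013: gap = -2.0 × (7.33 - 4.15) = -6.36%, loss ≈ 18311 × 6.36/100 ≈ 1165.
Year 2014: gap = -2.0 × (6.05 - 4.15) = -3.8%, loss ≈ 18311 × 3.8/100 ≈ 696.
Total lost output = 1267 + 363 + 1165 + 696 = 3491 billion.

$3,491 billion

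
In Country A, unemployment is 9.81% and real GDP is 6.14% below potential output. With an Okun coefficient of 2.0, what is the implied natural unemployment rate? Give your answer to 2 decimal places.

From Okun's law, u - u* = -(output gap)/β = -(-6.14)/2.0 = 3.07 points.
So u* = 9.81 - 3.07 = 6.74%.

6.74%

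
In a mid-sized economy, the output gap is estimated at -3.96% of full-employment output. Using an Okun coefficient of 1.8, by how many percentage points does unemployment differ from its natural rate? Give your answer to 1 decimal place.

2.2 percentage points

Okun's law: output gap = -β × (u - u*), so u - u* = -(output gap)/β.
u - u* = -(-3.96)/1.8 = 2.2 percentage points.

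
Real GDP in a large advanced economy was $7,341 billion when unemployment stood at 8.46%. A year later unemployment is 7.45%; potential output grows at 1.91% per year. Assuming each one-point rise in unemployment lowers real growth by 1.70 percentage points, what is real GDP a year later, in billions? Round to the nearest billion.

Δu = 7.45 - 8.46 = -1.01 points.
Okun's law (growth form): g_Y = g_Y* - β × Δu = 1.91 - 1.70 × (-1.01) = 1.91 + 1.717 = 3.627%.
Real GDP in the next year = 7341 × (1 + 3.627/100) = 7341 × 1.03627 ≈ 7607 billion.

$7,607 billion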